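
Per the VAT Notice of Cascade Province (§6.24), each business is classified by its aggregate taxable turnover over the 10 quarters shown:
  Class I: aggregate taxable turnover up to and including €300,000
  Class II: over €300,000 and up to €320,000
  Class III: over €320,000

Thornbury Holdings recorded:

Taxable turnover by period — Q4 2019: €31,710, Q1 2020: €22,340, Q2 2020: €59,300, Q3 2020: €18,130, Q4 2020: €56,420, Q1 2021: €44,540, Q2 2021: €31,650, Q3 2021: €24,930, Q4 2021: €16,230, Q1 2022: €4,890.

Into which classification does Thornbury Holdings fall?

Class II

Aggregate taxable turnover: €31,710 + €22,340 + €59,300 + €18,130 + €56,420 + €44,540 + €31,650 + €24,930 + €16,230 + €4,890 = €310,140.
€300,000 < €310,140 ≤ €320,000, so Class II applies.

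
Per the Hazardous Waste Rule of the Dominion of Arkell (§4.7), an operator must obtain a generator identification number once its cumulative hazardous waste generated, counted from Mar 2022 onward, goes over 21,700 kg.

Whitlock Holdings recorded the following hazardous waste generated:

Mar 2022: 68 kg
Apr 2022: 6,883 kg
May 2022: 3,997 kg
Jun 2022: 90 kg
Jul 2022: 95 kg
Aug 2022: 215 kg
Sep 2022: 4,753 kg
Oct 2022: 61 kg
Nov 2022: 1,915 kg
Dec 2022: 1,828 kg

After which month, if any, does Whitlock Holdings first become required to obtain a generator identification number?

Through Mar 2022: 68 kg
Through Apr 2022: 6,951 kg
Through May 2022: 10,948 kg
Through Jun 2022: 11,038 kg
Through Jul 2022: 11,133 kg
Through Aug 2022: 11,348 kg
Through Sep 2022: 16,101 kg
Through Oct 2022: 16,162 kg
Through Nov 2022: 18,077 kg
Through Dec 2022: 19,905 kg
Final cumulative total 19,905 kg ≤ 21,700 kg; the threshold is never exceeded.

Not triggered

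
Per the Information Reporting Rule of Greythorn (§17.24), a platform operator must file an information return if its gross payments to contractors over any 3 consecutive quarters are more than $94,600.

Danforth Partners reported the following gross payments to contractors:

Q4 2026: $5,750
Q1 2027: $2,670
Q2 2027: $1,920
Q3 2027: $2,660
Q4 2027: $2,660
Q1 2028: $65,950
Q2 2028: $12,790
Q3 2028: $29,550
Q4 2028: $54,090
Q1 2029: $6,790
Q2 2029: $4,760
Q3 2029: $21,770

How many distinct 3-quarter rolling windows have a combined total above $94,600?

Q4 2026–Q2 2027: $5,750 + $2,670 + $1,920 = $10,340 (under)
Q1 2027–Q3 2027: $2,670 + $1,920 + $2,660 = $7,250 (under)
Q2 2027–Q4 2027: $1,920 + $2,660 + $2,660 = $7,240 (under)
Q3 2027–Q1 2028: $2,660 + $2,660 + $65,950 = $71,270 (under)
Q4 2027–Q2 2028: $2,660 + $65,950 + $12,790 = $81,400 (under)
Q1 2028–Q3 2028: $65,950 + $12,790 + $29,550 = $108,290 (over)
Q2 2028–Q4 2028: $12,790 + $29,550 + $54,090 = $96,430 (over)
Q3 2028–Q1 2029: $29,550 + $54,090 + $6,790 = $90,430 (under)
Q4 2028–Q2 2029: $54,090 + $6,790 + $4,760 = $65,640 (under)
Q1 2029–Q3 2029: $6,790 + $4,760 + $21,770 = $33,320 (under)
2 windows exceed the threshold.

2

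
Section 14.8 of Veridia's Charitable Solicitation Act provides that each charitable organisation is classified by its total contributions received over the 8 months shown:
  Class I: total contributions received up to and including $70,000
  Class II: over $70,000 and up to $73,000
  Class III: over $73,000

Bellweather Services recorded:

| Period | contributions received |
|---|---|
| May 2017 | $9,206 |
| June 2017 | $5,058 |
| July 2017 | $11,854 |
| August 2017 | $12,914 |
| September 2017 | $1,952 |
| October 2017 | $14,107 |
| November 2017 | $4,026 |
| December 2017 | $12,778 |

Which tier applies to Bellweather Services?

Class II

Total contributions received: $9,206 + $5,058 + $11,854 + $12,914 + $1,952 + $14,107 + $4,026 + $12,778 = $71,895.
$70,000 < $71,895 ≤ $73,000, so Class II applies.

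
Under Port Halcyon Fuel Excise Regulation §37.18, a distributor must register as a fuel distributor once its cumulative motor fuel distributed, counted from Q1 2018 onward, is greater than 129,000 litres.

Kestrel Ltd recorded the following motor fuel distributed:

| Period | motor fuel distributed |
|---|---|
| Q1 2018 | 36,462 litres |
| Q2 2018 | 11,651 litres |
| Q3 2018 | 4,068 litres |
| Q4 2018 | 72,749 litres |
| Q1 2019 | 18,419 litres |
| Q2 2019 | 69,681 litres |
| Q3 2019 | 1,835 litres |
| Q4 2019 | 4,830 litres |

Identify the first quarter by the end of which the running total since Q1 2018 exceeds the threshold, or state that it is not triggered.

Q1 2019

Through Q1 2018: 36,462 litres
Through Q2 2018: 48,113 litres
Through Q3 2018: 52,181 litres
Through Q4 2018: 124,930 litres
Through Q1 2019: 143,349 litres ← exceeds threshold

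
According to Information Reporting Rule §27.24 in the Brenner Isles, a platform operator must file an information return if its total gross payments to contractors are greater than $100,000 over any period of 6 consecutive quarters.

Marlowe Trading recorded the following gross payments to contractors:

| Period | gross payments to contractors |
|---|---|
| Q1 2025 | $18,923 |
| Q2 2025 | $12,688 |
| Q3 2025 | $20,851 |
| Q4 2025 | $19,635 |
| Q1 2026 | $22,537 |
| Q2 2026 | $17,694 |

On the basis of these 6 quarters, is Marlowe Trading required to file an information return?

Total gross payments to contractors: $18,923 + $12,688 + $20,851 + $19,635 + $22,537 + $17,694 = $112,328.
$112,328 > $100,000, so the threshold is exceeded.

Yes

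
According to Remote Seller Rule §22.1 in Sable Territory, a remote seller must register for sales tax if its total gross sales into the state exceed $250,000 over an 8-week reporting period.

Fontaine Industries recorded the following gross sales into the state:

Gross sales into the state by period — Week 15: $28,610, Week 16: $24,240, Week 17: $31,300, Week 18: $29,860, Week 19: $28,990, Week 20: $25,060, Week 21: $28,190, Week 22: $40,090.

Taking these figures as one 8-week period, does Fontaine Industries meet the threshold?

Total gross sales into the state: $28,610 + $24,240 + $31,300 + $29,860 + $28,990 + $25,060 + $28,190 + $40,090 = $236,340.
$236,340 ≤ $250,000, so the threshold is not exceeded.

No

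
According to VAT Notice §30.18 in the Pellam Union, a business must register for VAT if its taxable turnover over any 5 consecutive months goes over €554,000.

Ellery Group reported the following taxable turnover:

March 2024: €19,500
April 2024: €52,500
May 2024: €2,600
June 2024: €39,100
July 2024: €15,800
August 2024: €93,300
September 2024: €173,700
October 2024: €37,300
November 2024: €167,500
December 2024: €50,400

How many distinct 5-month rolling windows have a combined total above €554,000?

0

March 2024–July 2024: €19,500 + €52,500 + €2,600 + €39,100 + €15,800 = €129,500 (under)
April 2024–August 2024: €52,500 + €2,600 + €39,100 + €15,800 + €93,300 = €203,300 (under)
May 2024–September 2024: €2,600 + €39,100 + €15,800 + €93,300 + €173,700 = €324,500 (under)
June 2024–October 2024: €39,100 + €15,800 + €93,300 + €173,700 + €37,300 = €359,200 (under)
July 2024–November 2024: €15,800 + €93,300 + €173,700 + €37,300 + €167,500 = €487,600 (under)
August 2024–December 2024: €93,300 + €173,700 + €37,300 + €167,500 + €50,400 = €522,200 (under)
0 windows exceed the threshold.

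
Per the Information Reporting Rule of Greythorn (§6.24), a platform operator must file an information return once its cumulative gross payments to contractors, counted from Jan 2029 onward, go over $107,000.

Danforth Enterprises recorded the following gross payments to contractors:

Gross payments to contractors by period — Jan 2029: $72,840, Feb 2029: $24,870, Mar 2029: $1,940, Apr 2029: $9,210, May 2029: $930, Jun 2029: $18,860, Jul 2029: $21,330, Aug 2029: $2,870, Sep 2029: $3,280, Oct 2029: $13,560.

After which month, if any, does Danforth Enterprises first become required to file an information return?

Apr 2029

Through Jan 2029: $72,840
Through Feb 2029: $97,710
Through Mar 2029: $99,650
Through Apr 2029: $108,860 ← exceeds threshold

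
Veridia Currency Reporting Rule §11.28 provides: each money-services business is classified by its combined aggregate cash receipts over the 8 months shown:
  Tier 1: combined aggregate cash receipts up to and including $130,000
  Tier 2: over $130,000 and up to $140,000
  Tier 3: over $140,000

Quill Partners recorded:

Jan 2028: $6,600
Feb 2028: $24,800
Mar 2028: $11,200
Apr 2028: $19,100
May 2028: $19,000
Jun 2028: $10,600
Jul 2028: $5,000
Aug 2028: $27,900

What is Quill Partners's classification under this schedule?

Combined aggregate cash receipts: $6,600 + $24,800 + $11,200 + $19,100 + $19,000 + $10,600 + $5,000 + $27,900 = $124,200.
$124,200 ≤ $130,000, so Tier 1 applies.

Tier 1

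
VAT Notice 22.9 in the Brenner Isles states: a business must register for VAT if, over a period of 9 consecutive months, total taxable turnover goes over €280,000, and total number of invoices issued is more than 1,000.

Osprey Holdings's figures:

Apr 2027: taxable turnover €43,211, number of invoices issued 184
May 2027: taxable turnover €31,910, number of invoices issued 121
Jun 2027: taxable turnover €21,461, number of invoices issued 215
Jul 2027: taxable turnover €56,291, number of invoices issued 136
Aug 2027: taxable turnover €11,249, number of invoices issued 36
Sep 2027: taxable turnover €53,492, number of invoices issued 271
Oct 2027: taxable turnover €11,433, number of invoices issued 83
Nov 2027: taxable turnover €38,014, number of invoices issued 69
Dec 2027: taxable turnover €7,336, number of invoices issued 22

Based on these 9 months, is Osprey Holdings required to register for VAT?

Total taxable turnover: €43,211 + €31,910 + €21,461 + €56,291 + €11,249 + €53,492 + €11,433 + €38,014 + €7,336 = €274,397 (≤ €280,000).
Total number of invoices issued: 184 + 121 + 215 + 136 + 36 + 271 + 83 + 69 + 22 = 1,137 (> 1,000).
The test is 'and': the rule requires both, and at least one is not exceeded.

No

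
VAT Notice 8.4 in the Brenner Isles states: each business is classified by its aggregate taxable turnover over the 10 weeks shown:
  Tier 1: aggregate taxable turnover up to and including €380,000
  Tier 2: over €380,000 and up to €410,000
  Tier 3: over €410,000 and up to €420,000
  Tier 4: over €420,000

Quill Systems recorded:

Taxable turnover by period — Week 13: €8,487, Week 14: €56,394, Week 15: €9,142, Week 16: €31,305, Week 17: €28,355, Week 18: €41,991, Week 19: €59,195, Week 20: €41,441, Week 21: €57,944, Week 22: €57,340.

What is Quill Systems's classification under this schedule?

Aggregate taxable turnover: €8,487 + €56,394 + €9,142 + €31,305 + €28,355 + €41,991 + €59,195 + €41,441 + €57,944 + €57,340 = €391,594.
€380,000 < €391,594 ≤ €410,000, so Tier 2 applies.

Tier 2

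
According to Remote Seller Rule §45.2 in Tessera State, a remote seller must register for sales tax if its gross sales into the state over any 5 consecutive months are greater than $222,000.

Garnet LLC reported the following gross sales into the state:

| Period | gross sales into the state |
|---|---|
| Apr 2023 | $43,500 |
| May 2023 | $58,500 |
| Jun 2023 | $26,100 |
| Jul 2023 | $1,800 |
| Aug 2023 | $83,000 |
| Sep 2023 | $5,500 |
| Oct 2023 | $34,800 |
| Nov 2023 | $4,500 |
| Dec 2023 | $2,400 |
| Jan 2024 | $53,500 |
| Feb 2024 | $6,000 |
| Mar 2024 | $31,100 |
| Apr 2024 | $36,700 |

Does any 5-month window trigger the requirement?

No

Apr 2023–Aug 2023: $43,500 + $58,500 + $26,100 + $1,800 + $83,000 = $212,900 (under)
May 2023–Sep 2023: $58,500 + $26,100 + $1,800 + $83,000 + $5,500 = $174,900 (under)
Jun 2023–Oct 2023: $26,100 + $1,800 + $83,000 + $5,500 + $34,800 = $151,200 (under)
Jul 2023–Nov 2023: $1,800 + $83,000 + $5,500 + $34,800 + $4,500 = $129,600 (under)
Aug 2023–Dec 2023: $83,000 + $5,500 + $34,800 + $4,500 + $2,400 = $130,200 (under)
Sep 2023–Jan 2024: $5,500 + $34,800 + $4,500 + $2,400 + $53,500 = $100,700 (under)
Oct 2023–Feb 2024: $34,800 + $4,500 + $2,400 + $53,500 + $6,000 = $101,200 (under)
Nov 2023–Mar 2024: $4,500 + $2,400 + $53,500 + $6,000 + $31,100 = $97,500 (under)
Dec 2023–Apr 2024: $2,400 + $53,500 + $6,000 + $31,100 + $36,700 = $129,700 (under)
No window exceeds $222,000.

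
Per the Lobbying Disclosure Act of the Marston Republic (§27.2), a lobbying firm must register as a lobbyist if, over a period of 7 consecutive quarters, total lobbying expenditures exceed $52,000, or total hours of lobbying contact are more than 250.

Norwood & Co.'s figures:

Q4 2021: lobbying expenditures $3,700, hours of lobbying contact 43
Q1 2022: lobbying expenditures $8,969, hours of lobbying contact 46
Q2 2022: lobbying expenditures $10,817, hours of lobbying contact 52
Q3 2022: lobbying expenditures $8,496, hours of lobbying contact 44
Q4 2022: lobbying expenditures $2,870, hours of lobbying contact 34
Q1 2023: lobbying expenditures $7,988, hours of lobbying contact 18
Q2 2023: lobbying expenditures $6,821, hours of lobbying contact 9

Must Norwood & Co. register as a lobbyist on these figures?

Total lobbying expenditures: $3,700 + $8,969 + $10,817 + $8,496 + $2,870 + $7,988 + $6,821 = $49,661 (≤ $52,000).
Total hours of lobbying contact: 43 + 46 + 52 + 44 + 34 + 18 + 9 = 246 (≤ 250).
The test is 'or': neither threshold is exceeded.

No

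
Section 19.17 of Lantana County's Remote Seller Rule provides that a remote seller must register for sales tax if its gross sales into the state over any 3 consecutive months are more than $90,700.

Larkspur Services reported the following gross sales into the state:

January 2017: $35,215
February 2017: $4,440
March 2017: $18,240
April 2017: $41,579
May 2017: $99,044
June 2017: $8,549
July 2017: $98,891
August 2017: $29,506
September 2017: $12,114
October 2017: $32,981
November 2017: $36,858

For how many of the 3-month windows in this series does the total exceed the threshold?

5

January 2017–March 2017: $35,215 + $4,440 + $18,240 = $57,895 (under)
February 2017–April 2017: $4,440 + $18,240 + $41,579 = $64,259 (under)
March 2017–May 2017: $18,240 + $41,579 + $99,044 = $158,863 (over)
April 2017–June 2017: $41,579 + $99,044 + $8,549 = $149,172 (over)
May 2017–July 2017: $99,044 + $8,549 + $98,891 = $206,484 (over)
June 2017–August 2017: $8,549 + $98,891 + $29,506 = $136,946 (over)
July 2017–September 2017: $98,891 + $29,506 + $12,114 = $140,511 (over)
August 2017–October 2017: $29,506 + $12,114 + $32,981 = $74,601 (under)
September 2017–November 2017: $12,114 + $32,981 + $36,858 = $81,953 (under)
5 windows exceed the threshold.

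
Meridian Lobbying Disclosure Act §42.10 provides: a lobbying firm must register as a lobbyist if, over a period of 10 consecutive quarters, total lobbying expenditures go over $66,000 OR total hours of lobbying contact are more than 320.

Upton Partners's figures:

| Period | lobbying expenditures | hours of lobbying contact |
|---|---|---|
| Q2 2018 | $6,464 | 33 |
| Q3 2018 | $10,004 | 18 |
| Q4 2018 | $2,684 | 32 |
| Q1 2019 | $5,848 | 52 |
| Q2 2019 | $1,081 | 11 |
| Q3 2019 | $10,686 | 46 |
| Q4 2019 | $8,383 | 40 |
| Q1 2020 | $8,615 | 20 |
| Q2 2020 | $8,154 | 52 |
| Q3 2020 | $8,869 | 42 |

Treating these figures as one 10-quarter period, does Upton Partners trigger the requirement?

Yes

Total lobbying expenditures: $6,464 + $10,004 + $2,684 + $5,848 + $1,081 + $10,686 + $8,383 + $8,615 + $8,154 + $8,869 = $70,788 (> $66,000).
Total hours of lobbying contact: 33 + 18 + 32 + 52 + 11 + 46 + 40 + 20 + 52 + 42 = 346 (> 320).
The test is 'or': at least one threshold is exceeded.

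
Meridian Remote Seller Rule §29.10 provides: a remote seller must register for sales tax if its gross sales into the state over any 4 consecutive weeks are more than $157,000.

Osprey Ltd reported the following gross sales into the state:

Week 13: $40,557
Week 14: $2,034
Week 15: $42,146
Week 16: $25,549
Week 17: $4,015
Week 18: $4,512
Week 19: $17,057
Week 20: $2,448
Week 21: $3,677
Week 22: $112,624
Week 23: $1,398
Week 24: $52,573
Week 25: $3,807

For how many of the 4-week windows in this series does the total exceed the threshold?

2

Week 13–Week 16: $40,557 + $2,034 + $42,146 + $25,549 = $110,286 (under)
Week 14–Week 17: $2,034 + $42,146 + $25,549 + $4,015 = $73,744 (under)
Week 15–Week 18: $42,146 + $25,549 + $4,015 + $4,512 = $76,222 (under)
Week 16–Week 19: $25,549 + $4,015 + $4,512 + $17,057 = $51,133 (under)
Week 17–Week 20: $4,015 + $4,512 + $17,057 + $2,448 = $28,032 (under)
Week 18–Week 21: $4,512 + $17,057 + $2,448 + $3,677 = $27,694 (under)
Week 19–Week 22: $17,057 + $2,448 + $3,677 + $112,624 = $135,806 (under)
Week 20–Week 23: $2,448 + $3,677 + $112,624 + $1,398 = $120,147 (under)
Week 21–Week 24: $3,677 + $112,624 + $1,398 + $52,573 = $170,272 (over)
Week 22–Week 25: $112,624 + $1,398 + $52,573 + $3,807 = $170,402 (over)
2 windows exceed the threshold.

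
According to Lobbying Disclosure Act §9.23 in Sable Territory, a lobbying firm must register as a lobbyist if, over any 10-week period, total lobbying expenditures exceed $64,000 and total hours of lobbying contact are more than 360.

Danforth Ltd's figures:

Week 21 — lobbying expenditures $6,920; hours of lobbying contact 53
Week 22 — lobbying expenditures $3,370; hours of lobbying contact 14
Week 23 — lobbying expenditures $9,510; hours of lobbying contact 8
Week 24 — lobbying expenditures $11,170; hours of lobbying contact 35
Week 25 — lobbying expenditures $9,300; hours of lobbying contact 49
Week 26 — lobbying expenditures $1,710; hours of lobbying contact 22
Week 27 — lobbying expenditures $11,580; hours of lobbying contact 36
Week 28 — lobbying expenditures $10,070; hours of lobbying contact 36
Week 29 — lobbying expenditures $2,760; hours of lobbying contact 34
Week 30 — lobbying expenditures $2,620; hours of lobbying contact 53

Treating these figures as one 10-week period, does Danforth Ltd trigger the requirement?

No

Total lobbying expenditures: $6,920 + $3,370 + $9,510 + $11,170 + $9,300 + $1,710 + $11,580 + $10,070 + $2,760 + $2,620 = $69,010 (> $64,000).
Total hours of lobbying contact: 53 + 14 + 8 + 35 + 49 + 22 + 36 + 36 + 34 + 53 = 340 (≤ 360).
The test is 'and': the rule requires both, and at least one is not exceeded.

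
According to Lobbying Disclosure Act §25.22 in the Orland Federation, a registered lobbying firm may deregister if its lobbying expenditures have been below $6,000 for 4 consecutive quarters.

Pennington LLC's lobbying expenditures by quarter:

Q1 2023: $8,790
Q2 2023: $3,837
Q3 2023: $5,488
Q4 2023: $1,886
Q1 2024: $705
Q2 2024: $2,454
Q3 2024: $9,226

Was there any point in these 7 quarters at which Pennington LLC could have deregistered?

Quarters below $6,000: Q2 2023, Q3 2023, Q4 2023, Q1 2024, Q2 2024.
Longest run of consecutive quarters below the threshold: 5.
5 ≥ 4, so Pennington LLC became eligible.

Yes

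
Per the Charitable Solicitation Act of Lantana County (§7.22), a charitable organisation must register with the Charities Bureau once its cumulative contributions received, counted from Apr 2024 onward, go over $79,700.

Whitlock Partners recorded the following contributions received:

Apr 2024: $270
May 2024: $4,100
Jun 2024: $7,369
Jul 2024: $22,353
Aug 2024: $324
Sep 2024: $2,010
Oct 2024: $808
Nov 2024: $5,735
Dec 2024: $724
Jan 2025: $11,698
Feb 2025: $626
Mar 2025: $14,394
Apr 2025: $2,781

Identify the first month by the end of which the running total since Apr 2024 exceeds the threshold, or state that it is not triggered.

Not triggered

Through Apr 2024: $270
Through May 2024: $4,370
Through Jun 2024: $11,739
Through Jul 2024: $34,092
Through Aug 2024: $34,416
Through Sep 2024: $36,426
Through Oct 2024: $37,234
Through Nov 2024: $42,969
Through Dec 2024: $43,693
Through Jan 2025: $55,391
Through Feb 2025: $56,017
Through Mar 2025: $70,411
Through Apr 2025: $73,192
Final cumulative total $73,192 ≤ $79,700; the threshold is never exceeded.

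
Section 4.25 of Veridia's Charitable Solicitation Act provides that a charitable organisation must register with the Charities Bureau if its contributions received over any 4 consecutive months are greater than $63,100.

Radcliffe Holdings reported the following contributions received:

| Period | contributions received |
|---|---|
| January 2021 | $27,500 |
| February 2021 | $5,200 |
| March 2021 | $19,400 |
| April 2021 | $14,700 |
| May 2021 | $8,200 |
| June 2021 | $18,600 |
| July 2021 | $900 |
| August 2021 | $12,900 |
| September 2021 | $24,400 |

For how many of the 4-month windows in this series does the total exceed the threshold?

January 2021–April 2021: $27,500 + $5,200 + $19,400 + $14,700 = $66,800 (over)
February 2021–May 2021: $5,200 + $19,400 + $14,700 + $8,200 = $47,500 (under)
March 2021–June 2021: $19,400 + $14,700 + $8,200 + $18,600 = $60,900 (under)
April 2021–July 2021: $14,700 + $8,200 + $18,600 + $900 = $42,400 (under)
May 2021–August 2021: $8,200 + $18,600 + $900 + $12,900 = $40,600 (under)
June 2021–September 2021: $18,600 + $900 + $12,900 + $24,400 = $56,800 (under)
1 window exceeds the threshold.

1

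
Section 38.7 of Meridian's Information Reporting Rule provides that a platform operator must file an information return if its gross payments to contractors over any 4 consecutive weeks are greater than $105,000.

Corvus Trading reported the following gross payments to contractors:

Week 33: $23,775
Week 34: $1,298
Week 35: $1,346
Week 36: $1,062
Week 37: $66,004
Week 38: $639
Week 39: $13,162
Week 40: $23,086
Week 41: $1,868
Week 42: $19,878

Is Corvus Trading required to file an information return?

No

Week 33–Week 36: $23,775 + $1,298 + $1,346 + $1,062 = $27,481 (under)
Week 34–Week 37: $1,298 + $1,346 + $1,062 + $66,004 = $69,710 (under)
Week 35–Week 38: $1,346 + $1,062 + $66,004 + $639 = $69,051 (under)
Week 36–Week 39: $1,062 + $66,004 + $639 + $13,162 = $80,867 (under)
Week 37–Week 40: $66,004 + $639 + $13,162 + $23,086 = $102,891 (under)
Week 38–Week 41: $639 + $13,162 + $23,086 + $1,868 = $38,755 (under)
Week 39–Week 42: $13,162 + $23,086 + $1,868 + $19,878 = $57,994 (under)
No window exceeds $105,000.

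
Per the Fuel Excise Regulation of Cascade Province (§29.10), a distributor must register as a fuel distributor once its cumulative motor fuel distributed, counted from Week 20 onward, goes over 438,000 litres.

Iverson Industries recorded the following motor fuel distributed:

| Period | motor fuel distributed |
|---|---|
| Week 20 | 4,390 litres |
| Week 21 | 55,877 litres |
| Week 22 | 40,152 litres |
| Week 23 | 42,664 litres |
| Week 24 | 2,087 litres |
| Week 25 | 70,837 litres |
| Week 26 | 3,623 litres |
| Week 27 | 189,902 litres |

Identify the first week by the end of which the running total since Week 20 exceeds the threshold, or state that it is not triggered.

Not triggered

Through Week 20: 4,390 litres
Through Week 21: 60,267 litres
Through Week 22: 100,419 litres
Through Week 23: 143,083 litres
Through Week 24: 145,170 litres
Through Week 25: 216,007 litres
Through Week 26: 219,630 litres
Through Week 27: 409,532 litres
Final cumulative total 409,532 litres ≤ 438,000 litres; the threshold is never exceeded.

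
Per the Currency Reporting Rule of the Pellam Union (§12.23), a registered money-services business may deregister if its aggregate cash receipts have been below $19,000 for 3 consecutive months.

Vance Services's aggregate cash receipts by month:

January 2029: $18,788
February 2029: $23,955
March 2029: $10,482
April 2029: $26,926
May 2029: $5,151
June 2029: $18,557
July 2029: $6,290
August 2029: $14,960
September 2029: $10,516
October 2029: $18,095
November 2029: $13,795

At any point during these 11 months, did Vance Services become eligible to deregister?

Months below $19,000: January 2029, March 2029, May 2029, June 2029, July 2029, August 2029, September 2029, October 2029, November 2029.
Longest run of consecutive months below the threshold: 7.
7 ≥ 3, so Vance Services became eligible.

Yes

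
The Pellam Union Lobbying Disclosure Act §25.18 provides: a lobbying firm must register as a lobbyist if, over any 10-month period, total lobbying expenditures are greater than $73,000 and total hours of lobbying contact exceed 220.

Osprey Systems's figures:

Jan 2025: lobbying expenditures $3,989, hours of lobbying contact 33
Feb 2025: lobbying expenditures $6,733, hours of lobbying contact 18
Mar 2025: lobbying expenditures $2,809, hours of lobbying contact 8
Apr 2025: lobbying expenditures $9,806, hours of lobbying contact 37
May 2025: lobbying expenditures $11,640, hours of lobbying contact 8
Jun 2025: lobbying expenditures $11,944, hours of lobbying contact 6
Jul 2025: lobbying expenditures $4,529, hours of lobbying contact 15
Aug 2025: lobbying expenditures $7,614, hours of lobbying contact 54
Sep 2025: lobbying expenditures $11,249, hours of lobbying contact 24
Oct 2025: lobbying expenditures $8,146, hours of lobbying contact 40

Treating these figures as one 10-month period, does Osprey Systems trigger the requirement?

Total lobbying expenditures: $3,989 + $6,733 + $2,809 + $9,806 + $11,640 + $11,944 + $4,529 + $7,614 + $11,249 + $8,146 = $78,459 (> $73,000).
Total hours of lobbying contact: 33 + 18 + 8 + 37 + 8 + 6 + 15 + 54 + 24 + 40 = 243 (> 220).
The test is 'and': both thresholds are exceeded.

Yes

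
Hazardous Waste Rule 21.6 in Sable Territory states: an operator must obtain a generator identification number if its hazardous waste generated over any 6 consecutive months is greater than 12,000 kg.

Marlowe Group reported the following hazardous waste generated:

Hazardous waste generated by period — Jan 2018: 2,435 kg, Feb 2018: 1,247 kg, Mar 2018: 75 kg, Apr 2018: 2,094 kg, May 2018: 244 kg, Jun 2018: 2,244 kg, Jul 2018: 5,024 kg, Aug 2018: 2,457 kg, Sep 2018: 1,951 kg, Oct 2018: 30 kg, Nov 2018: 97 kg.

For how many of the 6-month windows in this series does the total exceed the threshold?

Jan 2018–Jun 2018: 2,435 kg + 1,247 kg + 75 kg + 2,094 kg + 244 kg + 2,244 kg = 8,339 kg (under)
Feb 2018–Jul 2018: 1,247 kg + 75 kg + 2,094 kg + 244 kg + 2,244 kg + 5,024 kg = 10,928 kg (under)
Mar 2018–Aug 2018: 75 kg + 2,094 kg + 244 kg + 2,244 kg + 5,024 kg + 2,457 kg = 12,138 kg (over)
Apr 2018–Sep 2018: 2,094 kg + 244 kg + 2,244 kg + 5,024 kg + 2,457 kg + 1,951 kg = 14,014 kg (over)
May 2018–Oct 2018: 244 kg + 2,244 kg + 5,024 kg + 2,457 kg + 1,951 kg + 30 kg = 11,950 kg (under)
Jun 2018–Nov 2018: 2,244 kg + 5,024 kg + 2,457 kg + 1,951 kg + 30 kg + 97 kg = 11,803 kg (under)
2 windows exceed the threshold.

2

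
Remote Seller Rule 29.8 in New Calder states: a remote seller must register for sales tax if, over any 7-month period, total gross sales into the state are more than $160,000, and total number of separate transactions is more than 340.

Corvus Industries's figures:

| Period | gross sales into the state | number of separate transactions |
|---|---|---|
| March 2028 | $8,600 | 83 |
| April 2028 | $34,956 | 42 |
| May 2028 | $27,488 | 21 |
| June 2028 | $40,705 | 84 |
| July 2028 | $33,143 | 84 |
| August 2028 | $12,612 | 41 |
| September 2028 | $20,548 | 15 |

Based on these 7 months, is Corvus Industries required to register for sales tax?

Total gross sales into the state: $8,600 + $34,956 + $27,488 + $40,705 + $33,143 + $12,612 + $20,548 = $178,052 (> $160,000).
Total number of separate transactions: 83 + 42 + 21 + 84 + 84 + 41 + 15 = 370 (> 340).
The test is 'and': both thresholds are exceeded.

Yes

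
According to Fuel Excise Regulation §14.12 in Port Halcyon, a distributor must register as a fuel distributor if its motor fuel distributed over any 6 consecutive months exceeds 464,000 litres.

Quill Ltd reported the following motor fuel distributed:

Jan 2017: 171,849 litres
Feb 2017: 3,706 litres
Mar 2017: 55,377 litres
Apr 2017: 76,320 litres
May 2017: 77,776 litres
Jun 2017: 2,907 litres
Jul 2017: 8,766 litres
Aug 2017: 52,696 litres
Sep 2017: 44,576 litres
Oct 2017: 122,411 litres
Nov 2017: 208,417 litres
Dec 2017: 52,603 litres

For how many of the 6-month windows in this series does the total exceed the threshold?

1

Jan 2017–Jun 2017: 171,849 litres + 3,706 litres + 55,377 litres + 76,320 litres + 77,776 litres + 2,907 litres = 387,935 litres (under)
Feb 2017–Jul 2017: 3,706 litres + 55,377 litres + 76,320 litres + 77,776 litres + 2,907 litres + 8,766 litres = 224,852 litres (under)
Mar 2017–Aug 2017: 55,377 litres + 76,320 litres + 77,776 litres + 2,907 litres + 8,766 litres + 52,696 litres = 273,842 litres (under)
Apr 2017–Sep 2017: 76,320 litres + 77,776 litres + 2,907 litres + 8,766 litres + 52,696 litres + 44,576 litres = 263,041 litres (under)
May 2017–Oct 2017: 77,776 litres + 2,907 litres + 8,766 litres + 52,696 litres + 44,576 litres + 122,411 litres = 309,132 litres (under)
Jun 2017–Nov 2017: 2,907 litres + 8,766 litres + 52,696 litres + 44,576 litres + 122,411 litres + 208,417 litres = 439,773 litres (under)
Jul 2017–Dec 2017: 8,766 litres + 52,696 litres + 44,576 litres + 122,411 litres + 208,417 litres + 52,603 litres = 489,469 litres (over)
1 window exceeds the threshold.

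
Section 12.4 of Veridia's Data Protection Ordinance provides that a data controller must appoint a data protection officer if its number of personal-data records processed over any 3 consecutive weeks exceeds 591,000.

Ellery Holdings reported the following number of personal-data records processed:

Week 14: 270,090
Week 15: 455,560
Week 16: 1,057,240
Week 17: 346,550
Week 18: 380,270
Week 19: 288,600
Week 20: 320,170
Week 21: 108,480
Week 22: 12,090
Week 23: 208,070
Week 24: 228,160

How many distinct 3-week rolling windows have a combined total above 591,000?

Week 14–Week 16: 270,090 + 455,560 + 1,057,240 = 1,782,890 (over)
Week 15–Week 17: 455,560 + 1,057,240 + 346,550 = 1,859,350 (over)
Week 16–Week 18: 1,057,240 + 346,550 + 380,270 = 1,784,060 (over)
Week 17–Week 19: 346,550 + 380,270 + 288,600 = 1,015,420 (over)
Week 18–Week 20: 380,270 + 288,600 + 320,170 = 989,040 (over)
Week 19–Week 21: 288,600 + 320,170 + 108,480 = 717,250 (over)
Week 20–Week 22: 320,170 + 108,480 + 12,090 = 440,740 (under)
Week 21–Week 23: 108,480 + 12,090 + 208,070 = 328,640 (under)
Week 22–Week 24: 12,090 + 208,070 + 228,160 = 448,320 (under)
6 windows exceed the threshold.

6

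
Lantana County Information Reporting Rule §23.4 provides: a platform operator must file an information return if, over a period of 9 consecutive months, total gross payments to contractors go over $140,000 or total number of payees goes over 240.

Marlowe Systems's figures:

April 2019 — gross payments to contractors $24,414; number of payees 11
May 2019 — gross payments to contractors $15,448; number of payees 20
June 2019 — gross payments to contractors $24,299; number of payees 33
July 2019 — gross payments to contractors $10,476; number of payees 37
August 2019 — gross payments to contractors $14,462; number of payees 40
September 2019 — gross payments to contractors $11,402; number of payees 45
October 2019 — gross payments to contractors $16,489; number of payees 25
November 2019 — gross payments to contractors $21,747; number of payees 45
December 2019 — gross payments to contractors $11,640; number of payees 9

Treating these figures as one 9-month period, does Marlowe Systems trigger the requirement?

Total gross payments to contractors: $24,414 + $15,448 + $24,299 + $10,476 + $14,462 + $11,402 + $16,489 + $21,747 + $11,640 = $150,377 (> $140,000).
Total number of payees: 11 + 20 + 33 + 37 + 40 + 45 + 25 + 45 + 9 = 265 (> 240).
The test is 'or': at least one threshold is exceeded.

Yes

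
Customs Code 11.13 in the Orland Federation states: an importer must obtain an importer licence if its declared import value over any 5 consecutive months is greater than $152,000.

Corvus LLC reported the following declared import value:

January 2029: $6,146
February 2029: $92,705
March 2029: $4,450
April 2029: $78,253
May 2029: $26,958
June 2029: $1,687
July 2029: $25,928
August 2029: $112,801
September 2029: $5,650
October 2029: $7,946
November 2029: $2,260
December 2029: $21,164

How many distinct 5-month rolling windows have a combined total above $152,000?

6

January 2029–May 2029: $6,146 + $92,705 + $4,450 + $78,253 + $26,958 = $208,512 (over)
February 2029–June 2029: $92,705 + $4,450 + $78,253 + $26,958 + $1,687 = $204,053 (over)
March 2029–July 2029: $4,450 + $78,253 + $26,958 + $1,687 + $25,928 = $137,276 (under)
April 2029–August 2029: $78,253 + $26,958 + $1,687 + $25,928 + $112,801 = $245,627 (over)
May 2029–September 2029: $26,958 + $1,687 + $25,928 + $112,801 + $5,650 = $173,024 (over)
June 2029–October 2029: $1,687 + $25,928 + $112,801 + $5,650 + $7,946 = $154,012 (over)
July 2029–November 2029: $25,928 + $112,801 + $5,650 + $7,946 + $2,260 = $154,585 (over)
August 2029–December 2029: $112,801 + $5,650 + $7,946 + $2,260 + $21,164 = $149,821 (under)
6 windows exceed the threshold.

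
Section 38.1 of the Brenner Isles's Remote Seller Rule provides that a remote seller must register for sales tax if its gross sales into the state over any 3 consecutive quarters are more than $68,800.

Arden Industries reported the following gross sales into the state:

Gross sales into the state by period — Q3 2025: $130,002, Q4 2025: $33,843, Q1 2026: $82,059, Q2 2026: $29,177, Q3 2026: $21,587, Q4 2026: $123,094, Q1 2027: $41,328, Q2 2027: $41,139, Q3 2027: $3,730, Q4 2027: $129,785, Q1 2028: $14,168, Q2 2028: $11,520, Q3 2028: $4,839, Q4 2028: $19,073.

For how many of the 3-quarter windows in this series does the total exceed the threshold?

10

Q3 2025–Q1 2026: $130,002 + $33,843 + $82,059 = $245,904 (over)
Q4 2025–Q2 2026: $33,843 + $82,059 + $29,177 = $145,079 (over)
Q1 2026–Q3 2026: $82,059 + $29,177 + $21,587 = $132,823 (over)
Q2 2026–Q4 2026: $29,177 + $21,587 + $123,094 = $173,858 (over)
Q3 2026–Q1 2027: $21,587 + $123,094 + $41,328 = $186,009 (over)
Q4 2026–Q2 2027: $123,094 + $41,328 + $41,139 = $205,561 (over)
Q1 2027–Q3 2027: $41,328 + $41,139 + $3,730 = $86,197 (over)
Q2 2027–Q4 2027: $41,139 + $3,730 + $129,785 = $174,654 (over)
Q3 2027–Q1 2028: $3,730 + $129,785 + $14,168 = $147,683 (over)
Q4 2027–Q2 2028: $129,785 + $14,168 + $11,520 = $155,473 (over)
Q1 2028–Q3 2028: $14,168 + $11,520 + $4,839 = $30,527 (under)
Q2 2028–Q4 2028: $11,520 + $4,839 + $19,073 = $35,432 (under)
10 windows exceed the threshold.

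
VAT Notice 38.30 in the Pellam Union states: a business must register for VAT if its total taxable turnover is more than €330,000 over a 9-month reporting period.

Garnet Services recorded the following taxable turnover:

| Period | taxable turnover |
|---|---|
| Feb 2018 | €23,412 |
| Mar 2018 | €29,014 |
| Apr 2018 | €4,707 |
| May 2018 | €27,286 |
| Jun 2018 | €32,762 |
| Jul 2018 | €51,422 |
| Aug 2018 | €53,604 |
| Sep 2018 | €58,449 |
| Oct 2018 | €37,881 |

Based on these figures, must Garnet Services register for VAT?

Total taxable turnover: €23,412 + €29,014 + €4,707 + €27,286 + €32,762 + €51,422 + €53,604 + €58,449 + €37,881 = €318,537.
€318,537 ≤ €330,000, so the threshold is not exceeded.

No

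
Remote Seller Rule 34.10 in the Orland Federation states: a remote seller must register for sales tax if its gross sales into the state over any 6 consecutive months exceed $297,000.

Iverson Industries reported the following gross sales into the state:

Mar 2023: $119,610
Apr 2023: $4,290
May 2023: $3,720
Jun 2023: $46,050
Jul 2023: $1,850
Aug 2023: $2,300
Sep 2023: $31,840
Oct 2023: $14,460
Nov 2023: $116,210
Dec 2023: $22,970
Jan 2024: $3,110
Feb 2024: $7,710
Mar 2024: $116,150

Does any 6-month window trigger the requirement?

No

Mar 2023–Aug 2023: $119,610 + $4,290 + $3,720 + $46,050 + $1,850 + $2,300 = $177,820 (under)
Apr 2023–Sep 2023: $4,290 + $3,720 + $46,050 + $1,850 + $2,300 + $31,840 = $90,050 (under)
May 2023–Oct 2023: $3,720 + $46,050 + $1,850 + $2,300 + $31,840 + $14,460 = $100,220 (under)
Jun 2023–Nov 2023: $46,050 + $1,850 + $2,300 + $31,840 + $14,460 + $116,210 = $212,710 (under)
Jul 2023–Dec 2023: $1,850 + $2,300 + $31,840 + $14,460 + $116,210 + $22,970 = $189,630 (under)
Aug 2023–Jan 2024: $2,300 + $31,840 + $14,460 + $116,210 + $22,970 + $3,110 = $190,890 (under)
Sep 2023–Feb 2024: $31,840 + $14,460 + $116,210 + $22,970 + $3,110 + $7,710 = $196,300 (under)
Oct 2023–Mar 2024: $14,460 + $116,210 + $22,970 + $3,110 + $7,710 + $116,150 = $280,610 (under)
No window exceeds $297,000.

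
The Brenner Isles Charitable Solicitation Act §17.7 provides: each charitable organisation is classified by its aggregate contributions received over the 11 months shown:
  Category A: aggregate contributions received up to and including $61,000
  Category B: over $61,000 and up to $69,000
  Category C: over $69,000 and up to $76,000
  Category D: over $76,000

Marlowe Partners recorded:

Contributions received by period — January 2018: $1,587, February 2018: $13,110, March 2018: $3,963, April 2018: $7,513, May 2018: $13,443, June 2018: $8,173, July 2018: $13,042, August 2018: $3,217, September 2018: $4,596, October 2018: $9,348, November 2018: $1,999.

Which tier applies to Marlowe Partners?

Category D

Aggregate contributions received: $1,587 + $13,110 + $3,963 + $7,513 + $13,443 + $8,173 + $13,042 + $3,217 + $4,596 + $9,348 + $1,999 = $79,991.
$79,991 > $76,000, so Category D applies.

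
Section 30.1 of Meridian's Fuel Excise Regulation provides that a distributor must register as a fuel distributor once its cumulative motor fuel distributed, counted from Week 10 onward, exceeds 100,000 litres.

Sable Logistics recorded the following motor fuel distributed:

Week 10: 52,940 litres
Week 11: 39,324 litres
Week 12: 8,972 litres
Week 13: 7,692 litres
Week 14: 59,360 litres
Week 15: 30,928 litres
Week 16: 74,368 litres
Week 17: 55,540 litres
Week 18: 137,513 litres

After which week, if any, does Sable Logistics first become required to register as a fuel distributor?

Through Week 10: 52,940 litres
Through Week 11: 92,264 litres
Through Week 12: 101,236 litres ← exceeds threshold

Week 12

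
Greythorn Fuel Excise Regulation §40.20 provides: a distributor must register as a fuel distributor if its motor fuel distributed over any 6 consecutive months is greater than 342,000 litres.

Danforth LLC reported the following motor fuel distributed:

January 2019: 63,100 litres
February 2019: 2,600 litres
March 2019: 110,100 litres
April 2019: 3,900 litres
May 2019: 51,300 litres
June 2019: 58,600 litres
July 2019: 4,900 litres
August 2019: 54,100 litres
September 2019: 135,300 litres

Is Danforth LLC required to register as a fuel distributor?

January 2019–June 2019: 63,100 litres + 2,600 litres + 110,100 litres + 3,900 litres + 51,300 litres + 58,600 litres = 289,600 litres (under)
February 2019–July 2019: 2,600 litres + 110,100 litres + 3,900 litres + 51,300 litres + 58,600 litres + 4,900 litres = 231,400 litres (under)
March 2019–August 2019: 110,100 litres + 3,900 litres + 51,300 litres + 58,600 litres + 4,900 litres + 54,100 litres = 282,900 litres (under)
April 2019–September 2019: 3,900 litres + 51,300 litres + 58,600 litres + 4,900 litres + 54,100 litres + 135,300 litres = 308,100 litres (under)
No window exceeds 342,000 litres.

No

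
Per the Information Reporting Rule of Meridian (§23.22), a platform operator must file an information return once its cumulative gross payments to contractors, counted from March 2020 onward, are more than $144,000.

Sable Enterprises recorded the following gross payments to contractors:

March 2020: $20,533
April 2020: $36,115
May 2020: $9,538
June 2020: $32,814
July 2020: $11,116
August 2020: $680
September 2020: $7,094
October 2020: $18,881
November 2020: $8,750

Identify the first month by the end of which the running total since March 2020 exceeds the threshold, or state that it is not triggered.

November 2020

Through March 2020: $20,533
Through April 2020: $56,648
Through May 2020: $66,186
Through June 2020: $99,000
Through July 2020: $110,116
Through August 2020: $110,796
Through September 2020: $117,890
Through October 2020: $136,771
Through November 2020: $145,521 ← exceeds threshold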